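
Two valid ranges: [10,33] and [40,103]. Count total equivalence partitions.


Valid ranges: [10,33] and [40,103]
Class 1: x < 10 — invalid
Class 2: 10 ≤ x ≤ 33 — valid
Class 3: 33 < x < 40 — invalid (gap between ranges)
Class 4: 40 ≤ x ≤ 103 — valid
Class 5: x > 103 — invalid
Total equivalence classes: 5

5 equivalence classes


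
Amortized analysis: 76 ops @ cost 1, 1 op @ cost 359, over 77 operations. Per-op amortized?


Formula: Amortized cost = Total cost / Operations
Total cost = (76 * 1) + (1 * 359)
Total cost = 76 + 359 = 435
Amortized = 435 / 77 = 5.6494

5.6494


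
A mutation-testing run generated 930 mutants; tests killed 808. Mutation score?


Mutation score = killed / total * 100
Mutation score = 808 / 930 * 100
Mutation score = 86.88%

86.88%


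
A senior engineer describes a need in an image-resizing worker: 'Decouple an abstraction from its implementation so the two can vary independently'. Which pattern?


This matches the Bridge pattern

Bridge


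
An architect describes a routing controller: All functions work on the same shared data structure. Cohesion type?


Reasoning: Functions share data
Type: Communicational cohesion

Communicational cohesion


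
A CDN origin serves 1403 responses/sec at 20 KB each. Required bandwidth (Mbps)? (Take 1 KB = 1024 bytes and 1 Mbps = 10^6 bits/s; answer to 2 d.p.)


Formula: Mbps = payload_bytes * RPS * 8 / 1e6
Payload per request = 20 KB = 20 * 1024 = 20480 bytes
Total bytes/sec = 20480 * 1403 = 28733440
Total bits/sec = 28733440 * 8 = 229867520
Mbps = 229867520 / 1e6 = 229.87

229.87 Mbps


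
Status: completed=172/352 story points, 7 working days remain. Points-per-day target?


Formula: Required rate = Remaining points / Days left
Remaining = 352 - 172 = 180 points
Required rate = 180 / 7 = 25.71 points/day

25.71 points/day


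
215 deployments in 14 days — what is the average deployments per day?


Formula: deployments per day = releases / days
= 215 / 14
= 15.357 deploys/day
(equivalently, 107.5 deploys/week)

15.357 deploys/day


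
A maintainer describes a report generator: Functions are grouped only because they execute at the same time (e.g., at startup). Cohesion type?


Reasoning: Related by timing only
Type: Temporal cohesion

Temporal cohesion


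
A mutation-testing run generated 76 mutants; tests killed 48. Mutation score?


Mutation score = killed / total * 100
Mutation score = 48 / 76 * 100
Mutation score = 63.16%

63.16%


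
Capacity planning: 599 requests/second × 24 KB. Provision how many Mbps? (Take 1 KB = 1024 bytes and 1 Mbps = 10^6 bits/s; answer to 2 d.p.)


Formula: Mbps = payload_bytes * RPS * 8 / 1e6
Payload per request = 24 KB = 24 * 1024 = 24576 bytes
Total bytes/sec = 24576 * 599 = 14721024
Total bits/sec = 14721024 * 8 = 117768192
Mbps = 117768192 / 1e6 = 117.77

117.77 Mbps


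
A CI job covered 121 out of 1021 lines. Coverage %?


Coverage = covered / total * 100
Coverage = 121 / 1021 * 100
Coverage = 11.85%

11.85%


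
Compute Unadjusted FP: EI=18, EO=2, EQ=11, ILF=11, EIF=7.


UFP = EI*4 + EO*5 + EQ*4 + ILF*10 + EIF*7
UFP = 18*4 + 2*5 + 11*4 + 11*10 + 7*7
UFP = 72 + 10 + 44 + 110 + 49
UFP = 285

285


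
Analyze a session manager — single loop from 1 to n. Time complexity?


Reasoning: one pass through n items
Complexity: O(n)

O(n)


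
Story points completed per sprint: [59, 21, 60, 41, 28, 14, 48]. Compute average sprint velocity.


Formula: Avg velocity = Total points / Number of sprints
Points: [59, 21, 60, 41, 28, 14, 48]
Sum = 59 + 21 + 60 + 41 + 28 + 14 + 48 = 271
Avg velocity = 271 / 7 = 38.71 points/sprint

38.71 points/sprint


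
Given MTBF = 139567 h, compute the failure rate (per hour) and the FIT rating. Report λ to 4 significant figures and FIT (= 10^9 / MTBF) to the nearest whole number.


Formula: λ = 1 / MTBF; FIT = λ × 1e9 = 1e9 / MTBF
λ = 1 / 139567 ≈ 7.165e-06 failures/hour
FIT = 1e9 / 139567 ≈ 7165 failures per 1e9 hours (nearest whole number)

λ = 7.165e-06 /h, FIT = 7165


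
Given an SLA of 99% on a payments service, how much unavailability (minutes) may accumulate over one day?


Formula: allowed downtime = period * (100 - SLA) / 100
Period (day) = 1440 minutes
Unavailability fraction = (100 - 99.0) / 100
Allowed downtime = 1440 * (100 - 99.0) / 100
Allowed downtime = 14.4 minutes

14.4 minutes


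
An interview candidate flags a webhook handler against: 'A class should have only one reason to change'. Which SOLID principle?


This describes the Single Responsibility Principle (SRP)

Single Responsibility Principle (SRP)


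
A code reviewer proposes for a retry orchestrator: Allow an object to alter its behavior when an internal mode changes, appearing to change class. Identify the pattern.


This matches the State pattern

State


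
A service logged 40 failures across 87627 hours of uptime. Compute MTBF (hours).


Formula: MTBF = Total operating time / Number of failures
MTBF = 87627 / 40
MTBF = 2190.68 hours

2190.68 hours


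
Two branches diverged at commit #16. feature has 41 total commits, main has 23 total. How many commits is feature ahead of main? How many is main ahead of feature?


Common ancestor: commit #16
feature commits after divergence: 41 - 16 = 25
main commits after divergence: 23 - 16 = 7
feature is 25 commits ahead of main
main is 7 commits ahead of feature

feature ahead: 25, main ahead: 7


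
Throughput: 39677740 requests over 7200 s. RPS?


Formula: throughput = requests / seconds
throughput = 39677740 / 7200
throughput = 5510.8 requests/second

5510.8 requests/second


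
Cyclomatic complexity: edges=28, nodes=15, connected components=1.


Formula: V(G) = E - N + 2P
V(G) = 28 - 15 + 2*1
V(G) = 13 + 2
V(G) = 15

15


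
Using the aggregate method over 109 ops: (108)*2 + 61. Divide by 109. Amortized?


Formula: Amortized cost = Total cost / Operations
Total cost = (108 * 2) + (1 * 61)
Total cost = 216 + 61 = 277
Amortized = 277 / 109 = 2.5413

2.5413


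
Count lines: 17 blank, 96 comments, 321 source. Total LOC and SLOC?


Total LOC = blank + comment + code
Total LOC = 17 + 96 + 321 = 434
SLOC (source only) = code = 321

Total LOC: 434, SLOC: 321


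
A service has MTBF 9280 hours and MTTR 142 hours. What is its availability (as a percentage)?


Availability = MTBF / (MTBF + MTTR)
Availability = 9280 / (9280 + 142)
Availability = 9280 / 9422
Availability = 98.4929%

98.4929%


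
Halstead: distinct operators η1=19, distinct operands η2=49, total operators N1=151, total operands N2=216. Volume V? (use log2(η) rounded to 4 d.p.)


Formula: V = N * log2(η), where N = N1 + N2 and η = η1 + η2
η = 19 + 49 = 68
N = 151 + 216 = 367
log2(68) ≈ 6.0875
V = 367 * 6.0875 = 2234.11

2234.11


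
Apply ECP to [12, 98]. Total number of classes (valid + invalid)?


Valid range: [12, 98]
Class 1: x < 12 — invalid
Class 2: 12 ≤ x ≤ 98 — valid
Class 3: x > 98 — invalid
Total equivalence classes: 3

3 equivalence classes


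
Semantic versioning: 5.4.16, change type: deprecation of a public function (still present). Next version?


Current: 5.4.16
Change category: 'deprecation of a public function (still present)' → minor bump
SemVer rule: minor bump → increment MINOR, reset PATCH to 0 (MAJOR unchanged)
New: 5.5.0

5.5.0


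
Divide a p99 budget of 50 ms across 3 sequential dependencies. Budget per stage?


Formula: per_stage = total_budget / stages
per_stage = 50 / 3
per_stage = 16.67 ms

16.67 ms


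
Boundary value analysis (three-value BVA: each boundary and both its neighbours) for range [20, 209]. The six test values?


Range: [20, 209]
Boundaries: just below min, min, min+1, max-1, max, just above max
Values: [19, 20, 21, 208, 209, 210]

[19, 20, 21, 208, 209, 210]


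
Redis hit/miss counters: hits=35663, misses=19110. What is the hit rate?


Formula: hit rate = hits / (hits + misses) * 100
hit rate = 35663 / (35663 + 19110) * 100
hit rate = 35663 / 54773 * 100
hit rate = 65.11%

65.11%


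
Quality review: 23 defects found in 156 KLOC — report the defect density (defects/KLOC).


Defect density = defects / KLOC
Defect density = 23 / 156
Defect density = 0.147 defects/KLOC

0.147 defects/KLOC


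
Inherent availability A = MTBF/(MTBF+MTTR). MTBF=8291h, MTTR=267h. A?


Availability = MTBF / (MTBF + MTTR)
Availability = 8291 / (8291 + 267)
Availability = 8291 / 8558
Availability = 96.8801%

96.8801%


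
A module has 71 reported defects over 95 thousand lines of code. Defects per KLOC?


Defect density = defects / KLOC
Defect density = 71 / 95
Defect density = 0.747 defects/KLOC

0.747 defects/KLOC


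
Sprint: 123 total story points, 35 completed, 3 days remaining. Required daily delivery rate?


Formula: Required rate = Remaining points / Days left
Remaining = 123 - 35 = 88 points
Required rate = 88 / 3 = 29.33 points/day

29.33 points/day


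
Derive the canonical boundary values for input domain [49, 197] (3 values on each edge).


Range: [49, 197]
Boundaries: just below min, min, min+1, max-1, max, just above max
Values: [48, 49, 50, 196, 197, 198]

[48, 49, 50, 196, 197, 198]


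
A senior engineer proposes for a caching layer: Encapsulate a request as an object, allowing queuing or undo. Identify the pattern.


This matches the Command pattern

Command


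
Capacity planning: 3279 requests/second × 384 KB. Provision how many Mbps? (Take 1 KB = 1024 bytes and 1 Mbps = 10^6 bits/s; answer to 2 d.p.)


Formula: Mbps = payload_bytes * RPS * 8 / 1e6
Payload per request = 384 KB = 384 * 1024 = 393216 bytes
Total bytes/sec = 393216 * 3279 = 1289355264
Total bits/sec = 1289355264 * 8 = 10314842112
Mbps = 10314842112 / 1e6 = 10314.84

10314.84 Mbps


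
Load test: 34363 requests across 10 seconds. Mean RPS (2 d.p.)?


Formula: throughput = requests / seconds
throughput = 34363 / 10
throughput = 3436.3 requests/second

3436.3 requests/second


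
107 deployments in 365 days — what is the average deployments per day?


Formula: deployments per day = releases / days
= 107 / 365
= 0.293 deploys/day
(equivalently, 2.05 deploys/week)

0.293 deploys/day


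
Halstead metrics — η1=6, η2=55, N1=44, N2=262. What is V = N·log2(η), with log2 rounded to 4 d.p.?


Formula: V = N * log2(η), where N = N1 + N2 and η = η1 + η2
η = 6 + 55 = 61
N = 44 + 262 = 306
log2(61) ≈ 5.9307
V = 306 * 5.9307 = 1814.79

1814.79


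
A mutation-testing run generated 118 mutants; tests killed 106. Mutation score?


Mutation score = killed / total * 100
Mutation score = 106 / 118 * 100
Mutation score = 89.83%

89.83%


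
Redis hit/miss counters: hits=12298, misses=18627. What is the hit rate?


Formula: hit rate = hits / (hits + misses) * 100
hit rate = 12298 / (12298 + 18627) * 100
hit rate = 12298 / 30925 * 100
hit rate = 39.77%

39.77%


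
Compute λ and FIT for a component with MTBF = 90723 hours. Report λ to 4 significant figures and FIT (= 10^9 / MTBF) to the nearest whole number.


Formula: λ = 1 / MTBF; FIT = λ × 1e9 = 1e9 / MTBF
λ = 1 / 90723 ≈ 1.102e-05 failures/hour
FIT = 1e9 / 90723 ≈ 11023 failures per 1e9 hours (nearest whole number)

λ = 1.102e-05 /h, FIT = 11023


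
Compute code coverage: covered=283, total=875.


Coverage = covered / total * 100
Coverage = 283 / 875 * 100
Coverage = 32.34%

32.34%


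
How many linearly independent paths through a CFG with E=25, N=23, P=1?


Formula: V(G) = E - N + 2P
V(G) = 25 - 23 + 2*1
V(G) = 2 + 2
V(G) = 4

4


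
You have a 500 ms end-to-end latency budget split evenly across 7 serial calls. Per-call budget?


Formula: per_stage = total_budget / stages
per_stage = 500 / 7
per_stage = 71.43 ms

71.43 ms


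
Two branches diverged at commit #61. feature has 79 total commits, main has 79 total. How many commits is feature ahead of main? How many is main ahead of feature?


Common ancestor: commit #61
feature commits after divergence: 79 - 61 = 18
main commits after divergence: 79 - 61 = 18
feature is 18 commits ahead of main
main is 18 commits ahead of feature

feature ahead: 18, main ahead: 18


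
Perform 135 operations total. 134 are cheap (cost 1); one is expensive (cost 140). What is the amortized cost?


Formula: Amortized cost = Total cost / Operations
Total cost = (134 * 1) + (1 * 140)
Total cost = 134 + 140 = 274
Amortized = 274 / 135 = 2.0296

2.0296


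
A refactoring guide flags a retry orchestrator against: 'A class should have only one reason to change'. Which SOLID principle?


This describes the Single Responsibility Principle (SRP)

Single Responsibility Principle (SRP)


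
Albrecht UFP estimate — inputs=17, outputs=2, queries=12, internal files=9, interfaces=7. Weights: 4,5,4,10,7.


UFP = EI*4 + EO*5 + EQ*4 + ILF*10 + EIF*7
UFP = 17*4 + 2*5 + 12*4 + 9*10 + 7*7
UFP = 68 + 10 + 48 + 90 + 49
UFP = 265

265


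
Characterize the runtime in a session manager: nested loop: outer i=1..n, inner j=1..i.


Reasoning: triangle: n(n+1)/2 ~ n^2/2
Complexity: O(n^2)

O(n^2)


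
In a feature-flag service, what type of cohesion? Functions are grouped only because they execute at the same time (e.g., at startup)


Reasoning: Related by timing only
Type: Temporal cohesion

Temporal cohesion


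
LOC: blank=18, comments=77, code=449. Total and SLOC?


Total LOC = blank + comment + code
Total LOC = 18 + 77 + 449 = 544
SLOC (source only) = code = 449

Total LOC: 544, SLOC: 449


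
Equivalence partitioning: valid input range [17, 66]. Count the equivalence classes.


Valid range: [17, 66]
Class 1: x < 17 — invalid
Class 2: 17 ≤ x ≤ 66 — valid
Class 3: x > 66 — invalid
Total equivalence classes: 3

3 equivalence classes


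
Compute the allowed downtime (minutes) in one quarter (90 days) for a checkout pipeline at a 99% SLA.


Formula: allowed downtime = period * (100 - SLA) / 100
Period (quarter (90 days)) = 129600 minutes
Unavailability fraction = (100 - 99.0) / 100
Allowed downtime = 129600 * (100 - 99.0) / 100
Allowed downtime = 1296.0 minutes

1296.0 minutes


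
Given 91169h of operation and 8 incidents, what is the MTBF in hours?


Formula: MTBF = Total operating time / Number of failures
MTBF = 91169 / 8
MTBF = 11396.13 hours

11396.13 hours


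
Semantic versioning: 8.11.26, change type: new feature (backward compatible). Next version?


Current: 8.11.26
Change category: 'new feature (backward compatible)' → minor bump
SemVer rule: minor bump → increment MINOR, reset PATCH to 0 (MAJOR unchanged)
New: 8.12.0

8.12.0


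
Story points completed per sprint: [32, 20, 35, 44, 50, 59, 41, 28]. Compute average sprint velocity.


Formula: Avg velocity = Total points / Number of sprints
Points: [32, 20, 35, 44, 50, 59, 41, 28]
Sum = 32 + 20 + 35 + 44 + 50 + 59 + 41 + 28 = 309
Avg velocity = 309 / 8 = 38.63 points/sprint

38.63 points/sprint


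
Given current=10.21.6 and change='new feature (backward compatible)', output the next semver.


Current: 10.21.6
Change category: 'new feature (backward compatible)' → minor bump
SemVer rule: minor bump → increment MINOR, reset PATCH to 0 (MAJOR unchanged)
New: 10.22.0

10.22.0


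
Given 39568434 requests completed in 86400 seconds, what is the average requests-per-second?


Formula: throughput = requests / seconds
throughput = 39568434 / 86400
throughput = 457.97 requests/second

457.97 requests/second


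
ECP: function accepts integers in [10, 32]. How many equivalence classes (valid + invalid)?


Valid range: [10, 32]
Class 1: x < 10 — invalid
Class 2: 10 ≤ x ≤ 32 — valid
Class 3: x > 32 — invalid
Total equivalence classes: 3

3 equivalence classes


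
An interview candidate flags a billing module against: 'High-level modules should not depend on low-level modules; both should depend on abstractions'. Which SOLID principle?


This describes the Dependency Inversion Principle (DIP)

Dependency Inversion Principle (DIP)


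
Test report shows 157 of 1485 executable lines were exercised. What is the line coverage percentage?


Coverage = covered / total * 100
Coverage = 157 / 1485 * 100
Coverage = 10.57%

10.57%


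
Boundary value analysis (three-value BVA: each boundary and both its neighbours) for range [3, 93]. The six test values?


Range: [3, 93]
Boundaries: just below min, min, min+1, max-1, max, just above max
Values: [2, 3, 4, 92, 93, 94]

[2, 3, 4, 92, 93, 94]


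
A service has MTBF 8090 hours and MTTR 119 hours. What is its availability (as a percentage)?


Availability = MTBF / (MTBF + MTTR)
Availability = 8090 / (8090 + 119)
Availability = 8090 / 8209
Availability = 98.5504%

98.5504%


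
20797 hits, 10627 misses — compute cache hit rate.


Formula: hit rate = hits / (hits + misses) * 100
hit rate = 20797 / (20797 + 10627) * 100
hit rate = 20797 / 31424 * 100
hit rate = 66.18%

66.18%


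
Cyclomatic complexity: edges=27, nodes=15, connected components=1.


Formula: V(G) = E - N + 2P
V(G) = 27 - 15 + 2*1
V(G) = 12 + 2
V(G) = 14

14


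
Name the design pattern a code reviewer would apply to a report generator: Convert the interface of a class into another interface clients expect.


This matches the Adapter pattern

Adapter


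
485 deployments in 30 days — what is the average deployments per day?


Formula: deployments per day = releases / days
= 485 / 30
= 16.167 deploys/day
(equivalently, 113.17 deploys/week)

16.167 deploys/day


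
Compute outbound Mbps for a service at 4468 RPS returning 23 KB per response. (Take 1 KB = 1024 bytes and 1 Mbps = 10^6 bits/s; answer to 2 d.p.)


Formula: Mbps = payload_bytes * RPS * 8 / 1e6
Payload per request = 23 KB = 23 * 1024 = 23552 bytes
Total bytes/sec = 23552 * 4468 = 105230336
Total bits/sec = 105230336 * 8 = 841842688
Mbps = 841842688 / 1e6 = 841.84

841.84 Mbps


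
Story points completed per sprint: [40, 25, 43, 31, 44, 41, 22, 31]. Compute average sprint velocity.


Formula: Avg velocity = Total points / Number of sprints
Points: [40, 25, 43, 31, 44, 41, 22, 31]
Sum = 40 + 25 + 43 + 31 + 44 + 41 + 22 + 31 = 277
Avg velocity = 277 / 8 = 34.63 points/sprint

34.63 points/sprint


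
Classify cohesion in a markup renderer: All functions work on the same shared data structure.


Reasoning: Functions share data
Type: Communicational cohesion

Communicational cohesion


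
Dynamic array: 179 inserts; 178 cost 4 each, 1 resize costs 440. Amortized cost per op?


Formula: Amortized cost = Total cost / Operations
Total cost = (178 * 4) + (1 * 440)
Total cost = 712 + 440 = 1152
Amortized = 1152 / 179 = 6.4358

6.4358


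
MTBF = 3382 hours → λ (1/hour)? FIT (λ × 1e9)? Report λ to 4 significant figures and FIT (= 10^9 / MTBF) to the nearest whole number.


Formula: λ = 1 / MTBF; FIT = λ × 1e9 = 1e9 / MTBF
λ = 1 / 3382 ≈ 2.957e-04 failures/hour
FIT = 1e9 / 3382 ≈ 295683 failures per 1e9 hours (nearest whole number)

λ = 2.957e-04 /h, FIT = 295683


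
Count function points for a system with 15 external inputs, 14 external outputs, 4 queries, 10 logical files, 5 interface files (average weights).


UFP = EI*4 + EO*5 + EQ*4 + ILF*10 + EIF*7
UFP = 15*4 + 14*5 + 4*4 + 10*10 + 5*7
UFP = 60 + 70 + 16 + 100 + 35
UFP = 281

281


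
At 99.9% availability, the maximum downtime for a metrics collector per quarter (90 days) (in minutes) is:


Formula: allowed downtime = period * (100 - SLA) / 100
Period (quarter (90 days)) = 129600 minutes
Unavailability fraction = (100 - 99.9) / 100
Allowed downtime = 129600 * (100 - 99.9) / 100
Allowed downtime = 129.6 minutes

129.6 minutes


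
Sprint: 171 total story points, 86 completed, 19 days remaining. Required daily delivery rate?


Formula: Required rate = Remaining points / Days left
Remaining = 171 - 86 = 85 points
Required rate = 85 / 19 = 4.47 points/day

4.47 points/day


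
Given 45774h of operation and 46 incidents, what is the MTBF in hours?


Formula: MTBF = Total operating time / Number of failures
MTBF = 45774 / 46
MTBF = 995.09 hours

995.09 hours


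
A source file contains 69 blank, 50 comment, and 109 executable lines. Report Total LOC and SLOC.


Total LOC = blank + comment + code
Total LOC = 69 + 50 + 109 = 228
SLOC (source only) = code = 109

Total LOC: 228, SLOC: 109


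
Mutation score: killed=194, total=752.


Mutation score = killed / total * 100
Mutation score = 194 / 752 * 100
Mutation score = 25.8%

25.8%


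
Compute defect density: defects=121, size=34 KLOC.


Defect density = defects / KLOC
Defect density = 121 / 34
Defect density = 3.559 defects/KLOC

3.559 defects/KLOC


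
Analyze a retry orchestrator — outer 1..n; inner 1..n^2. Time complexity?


Reasoning: n times n^2
Complexity: O(n^3)

O(n^3)


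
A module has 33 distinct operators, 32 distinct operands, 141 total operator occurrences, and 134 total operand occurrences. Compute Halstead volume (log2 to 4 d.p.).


Formula: V = N * log2(η), where N = N1 + N2 and η = η1 + η2
η = 33 + 32 = 65
N = 141 + 134 = 275
log2(65) ≈ 6.0224
V = 275 * 6.0224 = 1656.16

1656.16


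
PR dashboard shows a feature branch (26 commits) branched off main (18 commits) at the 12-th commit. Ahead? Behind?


Common ancestor: commit #12
feature commits after divergence: 26 - 12 = 14
main commits after divergence: 18 - 12 = 6
feature is 14 commits ahead of main
main is 6 commits ahead of feature

feature ahead: 14, main ahead: 6


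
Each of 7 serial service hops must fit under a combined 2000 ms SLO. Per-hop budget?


Formula: per_stage = total_budget / stages
per_stage = 2000 / 7
per_stage = 285.71 ms

285.71 ms


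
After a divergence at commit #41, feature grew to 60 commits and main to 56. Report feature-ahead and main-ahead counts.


Common ancestor: commit #41
feature commits after divergence: 60 - 41 = 19
main commits after divergence: 56 - 41 = 15
feature is 19 commits ahead of main
main is 15 commits ahead of feature

feature ahead: 19, main ahead: 15


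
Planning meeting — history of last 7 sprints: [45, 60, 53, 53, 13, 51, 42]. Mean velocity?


Formula: Avg velocity = Total points / Number of sprints
Points: [45, 60, 53, 53, 13, 51, 42]
Sum = 45 + 60 + 53 + 53 + 13 + 51 + 42 = 317
Avg velocity = 317 / 7 = 45.29 points/sprint

45.29 points/sprint


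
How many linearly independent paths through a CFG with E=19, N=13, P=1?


Formula: V(G) = E - N + 2P
V(G) = 19 - 13 + 2*1
V(G) = 6 + 2
V(G) = 8

8


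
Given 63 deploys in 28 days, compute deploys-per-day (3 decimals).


Formula: deployments per day = releases / days
= 63 / 28
= 2.25 deploys/day
(equivalently, 15.75 deploys/week)

2.25 deploys/day


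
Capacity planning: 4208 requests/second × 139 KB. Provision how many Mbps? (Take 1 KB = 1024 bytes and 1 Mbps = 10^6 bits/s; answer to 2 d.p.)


Formula: Mbps = payload_bytes * RPS * 8 / 1e6
Payload per request = 139 KB = 139 * 1024 = 142336 bytes
Total bytes/sec = 142336 * 4208 = 598949888
Total bits/sec = 598949888 * 8 = 4791599104
Mbps = 4791599104 / 1e6 = 4791.6

4791.6 Mbps


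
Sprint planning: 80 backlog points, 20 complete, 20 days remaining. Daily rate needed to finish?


Formula: Required rate = Remaining points / Days left
Remaining = 80 - 20 = 60 points
Required rate = 60 / 20 = 3.0 points/day

3.0 points/day


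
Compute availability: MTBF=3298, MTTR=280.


Availability = MTBF / (MTBF + MTTR)
Availability = 3298 / (3298 + 280)
Availability = 3298 / 3578
Availability = 92.1744%

92.1744%


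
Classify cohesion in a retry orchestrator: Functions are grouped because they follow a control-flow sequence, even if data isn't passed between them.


Reasoning: Grouped by order of execution within a routine, not by data flow
Type: Procedural cohesion

Procedural cohesion


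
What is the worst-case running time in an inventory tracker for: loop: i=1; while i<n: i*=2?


Reasoning: i doubles each step so iterations are log2(n)
Complexity: O(log n)

O(log n)


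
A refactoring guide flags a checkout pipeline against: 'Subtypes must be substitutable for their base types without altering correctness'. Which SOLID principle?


This describes the Liskov Substitution Principle (LSP)

Liskov Substitution Principle (LSP)


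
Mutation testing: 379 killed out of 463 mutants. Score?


Mutation score = killed / total * 100
Mutation score = 379 / 463 * 100
Mutation score = 81.86%

81.86%


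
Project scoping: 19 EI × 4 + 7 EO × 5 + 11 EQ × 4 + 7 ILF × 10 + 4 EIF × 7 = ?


UFP = EI*4 + EO*5 + EQ*4 + ILF*10 + EIF*7
UFP = 19*4 + 7*5 + 11*4 + 7*10 + 4*7
UFP = 76 + 35 + 44 + 70 + 28
UFP = 253

253


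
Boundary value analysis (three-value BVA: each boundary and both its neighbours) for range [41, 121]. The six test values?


Range: [41, 121]
Boundaries: just below min, min, min+1, max-1, max, just above max
Values: [40, 41, 42, 120, 121, 122]

[40, 41, 42, 120, 121, 122]


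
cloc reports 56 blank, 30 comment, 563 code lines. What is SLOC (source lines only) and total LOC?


Total LOC = blank + comment + code
Total LOC = 56 + 30 + 563 = 649
SLOC (source only) = code = 563

Total LOC: 649, SLOC: 563


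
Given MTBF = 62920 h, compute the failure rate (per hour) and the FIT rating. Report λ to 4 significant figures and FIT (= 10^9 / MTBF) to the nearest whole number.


Formula: λ = 1 / MTBF; FIT = λ × 1e9 = 1e9 / MTBF
λ = 1 / 62920 ≈ 1.589e-05 failures/hour
FIT = 1e9 / 62920 ≈ 15893 failures per 1e9 hours (nearest whole number)

λ = 1.589e-05 /h, FIT = 15893


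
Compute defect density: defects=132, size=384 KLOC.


Defect density = defects / KLOC
Defect density = 132 / 384
Defect density = 0.344 defects/KLOC

0.344 defects/KLOC


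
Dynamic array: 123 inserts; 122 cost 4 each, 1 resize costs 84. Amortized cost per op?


Formula: Amortized cost = Total cost / Operations
Total cost = (122 * 4) + (1 * 84)
Total cost = 488 + 84 = 572
Amortized = 572 / 123 = 4.6504

4.6504


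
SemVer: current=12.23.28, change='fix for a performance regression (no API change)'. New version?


Current: 12.23.28
Change category: 'fix for a performance regression (no API change)' → patch bump
SemVer rule: patch bump → increment PATCH (MAJOR and MINOR unchanged)
New: 12.23.29

12.23.29


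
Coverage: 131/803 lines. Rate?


Coverage = covered / total * 100
Coverage = 131 / 803 * 100
Coverage = 16.31%

16.31%


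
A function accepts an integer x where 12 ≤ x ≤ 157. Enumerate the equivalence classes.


Valid range: [12, 157]
Class 1: x < 12 — invalid
Class 2: 12 ≤ x ≤ 157 — valid
Class 3: x > 157 — invalid
Total equivalence classes: 3

3 equivalence classes


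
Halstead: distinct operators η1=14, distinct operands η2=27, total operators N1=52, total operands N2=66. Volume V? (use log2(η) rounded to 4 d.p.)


Formula: V = N * log2(η), where N = N1 + N2 and η = η1 + η2
η = 14 + 27 = 41
N = 52 + 66 = 118
log2(41) ≈ 5.3576
V = 118 * 5.3576 = 632.20

632.20


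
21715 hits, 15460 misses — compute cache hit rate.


Formula: hit rate = hits / (hits + misses) * 100
hit rate = 21715 / (21715 + 15460) * 100
hit rate = 21715 / 37175 * 100
hit rate = 58.41%

58.41%


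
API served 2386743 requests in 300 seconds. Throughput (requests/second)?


Formula: throughput = requests / seconds
throughput = 2386743 / 300
throughput = 7955.81 requests/second

7955.81 requests/second


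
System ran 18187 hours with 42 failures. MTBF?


Formula: MTBF = Total operating time / Number of failures
MTBF = 18187 / 42
MTBF = 433.02 hours

433.02 hours


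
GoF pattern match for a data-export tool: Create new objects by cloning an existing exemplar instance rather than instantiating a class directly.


This matches the Prototype pattern

Prototype


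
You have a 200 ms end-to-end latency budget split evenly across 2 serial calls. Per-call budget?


Formula: per_stage = total_budget / stages
per_stage = 200 / 2
per_stage = 100.0 ms

100.0 ms


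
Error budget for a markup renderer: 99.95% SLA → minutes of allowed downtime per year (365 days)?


Formula: allowed downtime = period * (100 - SLA) / 100
Period (year (365 days)) = 525600 minutes
Unavailability fraction = (100 - 99.95) / 100
Allowed downtime = 525600 * (100 - 99.95) / 100
Allowed downtime = 262.8 minutes

262.8 minutes


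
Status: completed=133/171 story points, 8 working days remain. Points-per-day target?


Formula: Required rate = Remaining points / Days left
Remaining = 171 - 133 = 38 points
Required rate = 38 / 8 = 4.75 points/day

4.75 points/day


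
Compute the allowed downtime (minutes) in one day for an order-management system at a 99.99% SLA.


Formula: allowed downtime = period * (100 - SLA) / 100
Period (day) = 1440 minutes
Unavailability fraction = (100 - 99.99) / 100
Allowed downtime = 1440 * (100 - 99.99) / 100
Allowed downtime = 0.144 minutes

0.144 minutes


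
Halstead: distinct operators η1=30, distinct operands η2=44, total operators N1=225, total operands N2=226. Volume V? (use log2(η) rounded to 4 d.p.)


Formula: V = N * log2(η), where N = N1 + N2 and η = η1 + η2
η = 30 + 44 = 74
N = 225 + 226 = 451
log2(74) ≈ 6.2095
V = 451 * 6.2095 = 2800.48

2800.48


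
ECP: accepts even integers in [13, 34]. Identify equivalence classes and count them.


Constraint: even integers in [13, 34]
Class 1: x < 13 — out-of-range invalid
Class 2: x in [13,34] but odd — wrong type invalid
Class 3: x in [13,34] and even — valid
Class 4: x > 34 — out-of-range invalid
Total equivalence classes: 4

4 equivalence classes


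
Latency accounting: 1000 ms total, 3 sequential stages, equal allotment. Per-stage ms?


Formula: per_stage = total_budget / stages
per_stage = 1000 / 3
per_stage = 333.33 ms

333.33 ms


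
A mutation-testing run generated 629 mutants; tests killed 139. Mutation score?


Mutation score = killed / total * 100
Mutation score = 139 / 629 * 100
Mutation score = 22.1%

22.1%


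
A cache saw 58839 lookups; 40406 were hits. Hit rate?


Formula: hit rate = hits / (hits + misses) * 100
hit rate = 40406 / (40406 + 18433) * 100
hit rate = 40406 / 58839 * 100
hit rate = 68.67%

68.67%


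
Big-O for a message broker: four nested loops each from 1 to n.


Reasoning: four levels of nesting
Complexity: O(n^4)

O(n^4)


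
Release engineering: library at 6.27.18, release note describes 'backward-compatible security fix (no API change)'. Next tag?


Current: 6.27.18
Change category: 'backward-compatible security fix (no API change)' → patch bump
SemVer rule: patch bump → increment PATCH (MAJOR and MINOR unchanged)
New: 6.27.19

6.27.19


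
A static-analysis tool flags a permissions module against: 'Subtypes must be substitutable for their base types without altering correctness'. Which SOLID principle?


This describes the Liskov Substitution Principle (LSP)

Liskov Substitution Principle (LSP)


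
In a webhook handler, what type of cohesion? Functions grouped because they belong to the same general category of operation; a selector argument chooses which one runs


Reasoning: Grouped by category of activity, not by data or sequence
Type: Logical cohesion

Logical cohesion


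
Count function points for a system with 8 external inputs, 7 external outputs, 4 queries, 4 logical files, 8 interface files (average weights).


UFP = EI*4 + EO*5 + EQ*4 + ILF*10 + EIF*7
UFP = 8*4 + 7*5 + 4*4 + 4*10 + 8*7
UFP = 32 + 35 + 16 + 40 + 56
UFP = 179

179


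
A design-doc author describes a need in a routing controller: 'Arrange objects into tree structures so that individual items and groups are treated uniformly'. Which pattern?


This matches the Composite pattern

Composite


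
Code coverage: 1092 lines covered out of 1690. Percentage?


Coverage = covered / total * 100
Coverage = 1092 / 1690 * 100
Coverage = 64.62%

64.62%


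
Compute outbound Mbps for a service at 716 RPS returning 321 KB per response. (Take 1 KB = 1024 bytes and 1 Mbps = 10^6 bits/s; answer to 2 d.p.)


Formula: Mbps = payload_bytes * RPS * 8 / 1e6
Payload per request = 321 KB = 321 * 1024 = 328704 bytes
Total bytes/sec = 328704 * 716 = 235352064
Total bits/sec = 235352064 * 8 = 1882816512
Mbps = 1882816512 / 1e6 = 1882.82

1882.82 Mbps


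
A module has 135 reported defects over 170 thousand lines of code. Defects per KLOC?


Defect density = defects / KLOC
Defect density = 135 / 170
Defect density = 0.794 defects/KLOC

0.794 defects/KLOC


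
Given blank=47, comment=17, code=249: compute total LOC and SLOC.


Total LOC = blank + comment + code
Total LOC = 47 + 17 + 249 = 313
SLOC (source only) = code = 249

Total LOC: 313, SLOC: 249


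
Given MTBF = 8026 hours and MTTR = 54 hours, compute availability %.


Availability = MTBF / (MTBF + MTTR)
Availability = 8026 / (8026 + 54)
Availability = 8026 / 8080
Availability = 99.3317%

99.3317%


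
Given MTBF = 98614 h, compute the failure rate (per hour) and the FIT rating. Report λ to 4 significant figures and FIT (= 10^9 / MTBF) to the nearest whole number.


Formula: λ = 1 / MTBF; FIT = λ × 1e9 = 1e9 / MTBF
λ = 1 / 98614 ≈ 1.014e-05 failures/hour
FIT = 1e9 / 98614 ≈ 10141 failures per 1e9 hours (nearest whole number)

λ = 1.014e-05 /h, FIT = 10141


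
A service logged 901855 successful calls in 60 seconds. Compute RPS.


Formula: throughput = requests / seconds
throughput = 901855 / 60
throughput = 15030.92 requests/second

15030.92 requests/second


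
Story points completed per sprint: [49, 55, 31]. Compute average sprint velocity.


Formula: Avg velocity = Total points / Number of sprints
Points: [49, 55, 31]
Sum = 49 + 55 + 31 = 135
Avg velocity = 135 / 3 = 45.0 points/sprint

45.0 points/sprint


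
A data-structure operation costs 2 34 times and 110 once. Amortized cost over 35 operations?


Formula: Amortized cost = Total cost / Operations
Total cost = (34 * 2) + (1 * 110)
Total cost = 68 + 110 = 178
Amortized = 178 / 35 = 5.0857

5.0857


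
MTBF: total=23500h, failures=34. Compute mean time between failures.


Formula: MTBF = Total operating time / Number of failures
MTBF = 23500 / 34
MTBF = 691.18 hours

691.18 hours


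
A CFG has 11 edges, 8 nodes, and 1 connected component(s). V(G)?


Formula: V(G) = E - N + 2P
V(G) = 11 - 8 + 2*1
V(G) = 3 + 2
V(G) = 5

5


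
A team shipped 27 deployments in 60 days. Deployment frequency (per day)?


Formula: deployments per day = releases / days
= 27 / 60
= 0.45 deploys/day
(equivalently, 3.15 deploys/week)

0.45 deploys/day


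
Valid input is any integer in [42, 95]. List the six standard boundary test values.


Range: [42, 95]
Boundaries: just below min, min, min+1, max-1, max, just above max
Values: [41, 42, 43, 94, 95, 96]

[41, 42, 43, 94, 95, 96]


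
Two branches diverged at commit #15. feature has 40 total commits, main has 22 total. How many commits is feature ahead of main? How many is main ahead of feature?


Common ancestor: commit #15
feature commits after divergence: 40 - 15 = 25
main commits after divergence: 22 - 15 = 7
feature is 25 commits ahead of main
main is 7 commits ahead of feature

feature ahead: 25, main ahead: 7


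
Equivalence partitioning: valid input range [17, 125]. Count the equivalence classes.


Valid range: [17, 125]
Class 1: x < 17 — invalid
Class 2: 17 ≤ x ≤ 125 — valid
Class 3: x > 125 — invalid
Total equivalence classes: 3

3 equivalence classes


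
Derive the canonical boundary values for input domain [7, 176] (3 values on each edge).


Range: [7, 176]
Boundaries: just below min, min, min+1, max-1, max, just above max
Values: [6, 7, 8, 175, 176, 177]

[6, 7, 8, 175, 176, 177]


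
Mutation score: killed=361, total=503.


Mutation score = killed / total * 100
Mutation score = 361 / 503 * 100
Mutation score = 71.77%

71.77%


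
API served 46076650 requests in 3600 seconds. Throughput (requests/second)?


Formula: throughput = requests / seconds
throughput = 46076650 / 3600
throughput = 12799.07 requests/second

12799.07 requests/second


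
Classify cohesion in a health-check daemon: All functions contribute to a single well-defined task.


Reasoning: Best: single purpose
Type: Functional cohesion

Functional cohesion


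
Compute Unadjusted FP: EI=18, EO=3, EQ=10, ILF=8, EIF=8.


UFP = EI*4 + EO*5 + EQ*4 + ILF*10 + EIF*7
UFP = 18*4 + 3*5 + 10*4 + 8*10 + 8*7
UFP = 72 + 15 + 40 + 80 + 56
UFP = 263

263


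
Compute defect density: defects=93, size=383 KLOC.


Defect density = defects / KLOC
Defect density = 93 / 383
Defect density = 0.243 defects/KLOC

0.243 defects/KLOC


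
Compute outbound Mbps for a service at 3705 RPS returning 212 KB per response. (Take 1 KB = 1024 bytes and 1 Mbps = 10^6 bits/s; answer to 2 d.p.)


Formula: Mbps = payload_bytes * RPS * 8 / 1e6
Payload per request = 212 KB = 212 * 1024 = 217088 bytes
Total bytes/sec = 217088 * 3705 = 804311040
Total bits/sec = 804311040 * 8 = 6434488320
Mbps = 6434488320 / 1e6 = 6434.49

6434.49 Mbps


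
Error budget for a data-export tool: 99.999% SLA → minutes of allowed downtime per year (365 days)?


Formula: allowed downtime = period * (100 - SLA) / 100
Period (year (365 days)) = 525600 minutes
Unavailability fraction = (100 - 99.999) / 100
Allowed downtime = 525600 * (100 - 99.999) / 100
Allowed downtime = 5.256 minutes

5.256 minutes


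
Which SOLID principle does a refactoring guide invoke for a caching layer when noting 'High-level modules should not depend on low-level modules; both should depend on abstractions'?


This describes the Dependency Inversion Principle (DIP)

Dependency Inversion Principle (DIP)


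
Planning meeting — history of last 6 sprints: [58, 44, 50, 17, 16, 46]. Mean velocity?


Formula: Avg velocity = Total points / Number of sprints
Points: [58, 44, 50, 17, 16, 46]
Sum = 58 + 44 + 50 + 17 + 16 + 46 = 231
Avg velocity = 231 / 6 = 38.5 points/sprint

38.5 points/sprint


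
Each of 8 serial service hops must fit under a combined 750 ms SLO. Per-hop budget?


Formula: per_stage = total_budget / stages
per_stage = 750 / 8
per_stage = 93.75 ms

93.75 ms


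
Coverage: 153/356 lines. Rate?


Coverage = covered / total * 100
Coverage = 153 / 356 * 100
Coverage = 42.98%

42.98%


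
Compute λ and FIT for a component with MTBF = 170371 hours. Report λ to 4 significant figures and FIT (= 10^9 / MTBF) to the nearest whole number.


Formula: λ = 1 / MTBF; FIT = λ × 1e9 = 1e9 / MTBF
λ = 1 / 170371 ≈ 5.870e-06 failures/hour
FIT = 1e9 / 170371 ≈ 5870 failures per 1e9 hours (nearest whole number)

λ = 5.870e-06 /h, FIT = 5870


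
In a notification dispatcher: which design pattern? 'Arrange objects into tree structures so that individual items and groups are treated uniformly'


This matches the Composite pattern

Composite


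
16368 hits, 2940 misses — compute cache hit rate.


Formula: hit rate = hits / (hits + misses) * 100
hit rate = 16368 / (16368 + 2940) * 100
hit rate = 16368 / 19308 * 100
hit rate = 84.77%

84.77%


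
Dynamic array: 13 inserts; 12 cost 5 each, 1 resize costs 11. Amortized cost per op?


Formula: Amortized cost = Total cost / Operations
Total cost = (12 * 5) + (1 * 11)
Total cost = 60 + 11 = 71
Amortized = 71 / 13 = 5.4615

5.4615


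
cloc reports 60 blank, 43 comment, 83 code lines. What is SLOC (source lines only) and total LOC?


Total LOC = blank + comment + code
Total LOC = 60 + 43 + 83 = 186
SLOC (source only) = code = 83

Total LOC: 186, SLOC: 83
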